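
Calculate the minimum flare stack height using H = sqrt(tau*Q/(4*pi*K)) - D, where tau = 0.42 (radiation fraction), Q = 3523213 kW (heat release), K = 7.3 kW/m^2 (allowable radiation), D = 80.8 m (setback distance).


tau*Q/(4*pi*K) = 0.42 * 3523213 / (4 * pi * 7.3) = 16130.8
sqrt(16130.8) = 127.007
H = 127.007 - 80.8 = 46.21

46.21 m


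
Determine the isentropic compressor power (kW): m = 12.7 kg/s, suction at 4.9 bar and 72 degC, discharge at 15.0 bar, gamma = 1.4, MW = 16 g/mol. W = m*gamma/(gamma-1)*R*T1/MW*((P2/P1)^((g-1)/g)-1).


Isentropic work: W = m*(gamma/(gamma-1))*(R*T1/MW)*((P2/P1)^((gamma-1)/gamma) - 1)
T1 = 72 + 273.15 = 345.15 K
Pressure ratio = 15.0 / 4.9 = 3.06122
Exponent = (1.4 - 1)/1.4 = 0.285714
(P2/P1)^exp - 1 = 3.06122^0.285714 - 1 = 0.376661
W = 12.7 * 1.4 / 0.4 * 8.314 * 345.15 / 16 * 0.376661 = 3003

3003 kW


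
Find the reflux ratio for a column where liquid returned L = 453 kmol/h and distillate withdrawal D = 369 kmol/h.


Reflux ratio definition: R = L / D (liquid returned / distillate withdrawn)
L = 453 kmol/h, D = 369 kmol/h
R = 453 / 369 = 1.228

1.228


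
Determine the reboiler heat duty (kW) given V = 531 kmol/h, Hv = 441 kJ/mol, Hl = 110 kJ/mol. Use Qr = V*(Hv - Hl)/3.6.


Qr = 531 * (441 - 110) / 3.6 = 531 * 331 / 3.6 = 48820

48820 kW


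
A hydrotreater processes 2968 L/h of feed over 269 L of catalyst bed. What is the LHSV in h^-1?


LHSV = volumetric feed rate / catalyst volume
= 2968 L/h / 269 L
= 11.03 h^-1

11.03 h^-1


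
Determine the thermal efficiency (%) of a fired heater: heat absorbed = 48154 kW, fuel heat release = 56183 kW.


Furnace efficiency = Q_absorbed / Q_fuel * 100
= 48154 / 56183 * 100 = 85.71

85.71 %


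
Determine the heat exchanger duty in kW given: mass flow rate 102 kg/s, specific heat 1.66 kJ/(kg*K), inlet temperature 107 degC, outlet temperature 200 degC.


Q = m_dot * cp * delta_T
delta_T = 200 - 107 = 93 K
Q = 102 * 1.66 * 93
= 169.32 * 93
= 15746.76 kW

15746.76 kW


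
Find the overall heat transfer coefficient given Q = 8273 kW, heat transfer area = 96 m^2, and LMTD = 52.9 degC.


From Q = U*A*LMTD, U = Q / (A * LMTD)
U = 8273 / (96 * 52.9) = 8273 / 5078.4 = 1.629

1.629 kW/(m^2*K)


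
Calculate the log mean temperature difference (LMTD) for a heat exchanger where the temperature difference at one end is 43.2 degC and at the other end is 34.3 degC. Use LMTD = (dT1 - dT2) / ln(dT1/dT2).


LMTD = (dT1 - dT2) / ln(dT1/dT2)
= (43.2 - 34.3) / ln(43.2 / 34.3) = 8.9 / 0.230695 = 38.58

38.58 degC


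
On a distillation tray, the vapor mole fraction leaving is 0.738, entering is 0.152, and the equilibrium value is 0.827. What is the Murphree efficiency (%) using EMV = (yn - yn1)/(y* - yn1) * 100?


Murphree vapor efficiency: EMV = (y_n - y_(n-1)) / (y*_n - y_(n-1)) * 100
EMV = (0.738 - 0.152) / (0.827 - 0.152) * 100 = 0.586 / 0.675 * 100 = 86.81

86.81 %


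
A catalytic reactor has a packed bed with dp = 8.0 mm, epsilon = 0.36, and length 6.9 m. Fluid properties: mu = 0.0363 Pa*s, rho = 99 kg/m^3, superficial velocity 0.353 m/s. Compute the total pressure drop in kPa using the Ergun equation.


dp = 8.0 mm = 0.008 m
Viscous term = 150*0.0363*0.353*(1-0.36)^2 / (0.008^2*0.36^3) = 263660
Inertial term = 1.75*99*0.353^2*(1-0.36) / (0.008*0.36^3) = 37017.3
dP/L = 263660 + 37017.3 = 300677 Pa/m
dP = 300677 * 6.9 / 1000 = 2075 kPa

2075 kPa


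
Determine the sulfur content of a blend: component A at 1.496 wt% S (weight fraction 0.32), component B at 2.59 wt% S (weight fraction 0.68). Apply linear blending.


Linear sulfur blending: S_blend = x1*S1 + x2*S2
Contribution 1: 0.32 * 1.496 = 0.47872 wt%
Contribution 2: 0.68 * 2.59 = 1.7612 wt%
S_blend = 0.47872 + 1.7612 = 2.23992

2.23992 wt%


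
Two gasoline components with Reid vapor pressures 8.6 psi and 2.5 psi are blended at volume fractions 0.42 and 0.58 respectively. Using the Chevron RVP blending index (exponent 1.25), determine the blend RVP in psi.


Chevron index: RVP_blend = (sum xi*RVPi^1.25)^(1/1.25)
RVP^1.25 terms: 0.42 * 8.6^1.25 + 0.58 * 2.5^1.25 = 8.00874
RVP_blend = 8.00874^(1/1.25) = 5.283

5.283 psi


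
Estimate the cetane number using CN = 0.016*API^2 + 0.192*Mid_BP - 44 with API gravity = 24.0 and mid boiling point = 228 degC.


CN = 0.016 * 24.0^2 + 0.192 * 228 - 44
CN = 9.216 + 43.776 - 44 = 8.992

8.992


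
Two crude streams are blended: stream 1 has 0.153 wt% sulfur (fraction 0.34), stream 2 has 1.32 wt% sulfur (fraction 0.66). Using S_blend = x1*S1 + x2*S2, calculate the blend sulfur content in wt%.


Linear sulfur blending: S_blend = x1*S1 + x2*S2
Contribution 1: 0.34 * 0.153 = 0.05202 wt%
Contribution 2: 0.66 * 1.32 = 0.8712 wt%
S_blend = 0.05202 + 0.8712 = 0.92322

0.92322 wt%


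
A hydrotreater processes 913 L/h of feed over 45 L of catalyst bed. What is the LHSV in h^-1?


LHSV = volumetric feed rate / catalyst volume
= 913 L/h / 45 L
= 20.29 h^-1

20.29 h^-1


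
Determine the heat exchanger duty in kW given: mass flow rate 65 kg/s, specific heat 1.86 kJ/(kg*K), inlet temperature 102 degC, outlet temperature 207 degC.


Q = m_dot * cp * delta_T
delta_T = 207 - 102 = 105 K
Q = 65 * 1.86 * 105
= 120.9 * 105
= 12694.5 kW

12694.5 kW


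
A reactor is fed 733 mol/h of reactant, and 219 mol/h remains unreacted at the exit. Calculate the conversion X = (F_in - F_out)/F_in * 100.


X = (F_in - F_out) / F_in * 100
Moles reacted = 733 - 219 = 514
X = 514 / 733 * 100
= 0.7012 * 100
= 70.12 %

70.12 %


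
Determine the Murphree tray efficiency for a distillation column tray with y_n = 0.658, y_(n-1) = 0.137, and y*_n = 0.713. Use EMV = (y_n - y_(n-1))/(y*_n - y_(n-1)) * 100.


Murphree vapor efficiency: EMV = (y_n - y_(n-1)) / (y*_n - y_(n-1)) * 100
EMV = (0.658 - 0.137) / (0.713 - 0.137) * 100 = 0.521 / 0.576 * 100 = 90.45

90.45 %


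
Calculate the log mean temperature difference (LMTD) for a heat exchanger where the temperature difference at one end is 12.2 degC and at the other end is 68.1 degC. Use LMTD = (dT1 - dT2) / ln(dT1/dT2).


LMTD = (dT1 - dT2) / ln(dT1/dT2)
= (12.2 - 68.1) / ln(12.2 / 68.1) = -55.9 / -1.71954 = 32.51

32.51 degC


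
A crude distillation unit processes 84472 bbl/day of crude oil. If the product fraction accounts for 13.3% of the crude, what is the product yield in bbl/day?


Crude throughput = 84472 bbl/day
Fraction yield = 13.3%
yield = throughput * fraction / 100
yield = 84472 * 13.3 / 100 = 11234.776

11234.776 bbl/day


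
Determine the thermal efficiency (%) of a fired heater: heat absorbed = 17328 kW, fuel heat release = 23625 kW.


Furnace efficiency = Q_absorbed / Q_fuel * 100
= 17328 / 23625 * 100 = 73.35

73.35 %


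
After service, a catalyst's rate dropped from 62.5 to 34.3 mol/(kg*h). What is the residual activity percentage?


Activity (%) = (rate_used / rate_fresh) * 100
rate_used = 34.3, rate_fresh = 62.5
= (34.3 / 62.5) * 100
= 0.5488 * 100 = 54.88

54.88 %


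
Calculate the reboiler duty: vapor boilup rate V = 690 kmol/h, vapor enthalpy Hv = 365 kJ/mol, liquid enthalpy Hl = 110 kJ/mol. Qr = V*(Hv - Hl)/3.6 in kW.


Qr = 690 * (365 - 110) / 3.6 = 690 * 255 / 3.6 = 48880

48880 kW


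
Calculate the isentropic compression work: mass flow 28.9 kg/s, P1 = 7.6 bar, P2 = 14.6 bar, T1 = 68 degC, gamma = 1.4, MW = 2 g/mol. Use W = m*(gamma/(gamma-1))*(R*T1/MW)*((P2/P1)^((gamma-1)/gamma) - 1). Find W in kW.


Isentropic work: W = m*(gamma/(gamma-1))*(R*T1/MW)*((P2/P1)^((gamma-1)/gamma) - 1)
T1 = 68 + 273.15 = 341.15 K
Pressure ratio = 14.6 / 7.6 = 1.92105
Exponent = (1.4 - 1)/1.4 = 0.285714
(P2/P1)^exp - 1 = 1.92105^0.285714 - 1 = 0.205066
W = 28.9 * 1.4 / 0.4 * 8.314 * 341.15 / 2 * 0.205066 = 29420

29420 kW


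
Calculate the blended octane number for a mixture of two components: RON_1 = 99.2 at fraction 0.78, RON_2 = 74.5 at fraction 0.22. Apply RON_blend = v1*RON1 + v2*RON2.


Linear blending: RON_blend = sum(vi * RONi)
Contribution 1: 0.78 * 99.2 = 77.376
Contribution 2: 0.22 * 74.5 = 16.39
RON_blend = 77.376 + 16.39 = 93.766

93.766


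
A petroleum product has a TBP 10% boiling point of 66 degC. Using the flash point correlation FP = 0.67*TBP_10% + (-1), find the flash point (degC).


FP = 0.67 * 66 + (-1) = 43.22

43.22 degC


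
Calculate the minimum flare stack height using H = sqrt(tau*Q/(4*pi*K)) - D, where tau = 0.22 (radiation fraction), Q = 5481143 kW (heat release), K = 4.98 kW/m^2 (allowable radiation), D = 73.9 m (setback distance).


tau*Q/(4*pi*K) = 0.22 * 5481143 / (4 * pi * 4.98) = 19268.8
sqrt(19268.8) = 138.812
H = 138.812 - 73.9 = 64.91

64.91 m


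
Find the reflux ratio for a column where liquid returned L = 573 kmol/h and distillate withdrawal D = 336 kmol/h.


Reflux ratio definition: R = L / D (liquid returned / distillate withdrawn)
L = 573 kmol/h, D = 336 kmol/h
R = 573 / 336 = 1.705

1.705


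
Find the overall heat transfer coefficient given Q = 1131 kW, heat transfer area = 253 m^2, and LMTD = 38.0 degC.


From Q = U*A*LMTD, U = Q / (A * LMTD)
U = 1131 / (253 * 38.0) = 1131 / 9614 = 0.1176

0.1176 kW/(m^2*K)


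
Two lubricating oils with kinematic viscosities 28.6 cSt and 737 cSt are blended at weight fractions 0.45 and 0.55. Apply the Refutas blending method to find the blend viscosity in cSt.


Refutas method: VBN_i = 14.534*ln(ln(visc_i + 0.8)) + 10.975, blended linearly by mass fraction; since VBN is linear in VBI_i = ln(ln(visc_i + 0.8)) and the fractions sum to 1, blend VBI directly: visc = exp(exp(VBI_blend)) - 0.8
VBI_1 = ln(ln(28.6 + 0.8)) = 1.21817
VBI_2 = ln(ln(737 + 0.8)) = 1.88763
VBI_blend = 0.45 * 1.21817 + 0.55 * 1.88763 = 1.58637
visc_blend = exp(exp(1.58637)) - 0.8 = 131.6

131.6 cSt


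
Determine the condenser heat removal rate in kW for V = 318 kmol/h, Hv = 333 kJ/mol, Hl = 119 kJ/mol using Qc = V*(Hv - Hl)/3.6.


Qc = 318 * (333 - 119) / 3.6 = 318 * 214 / 3.6 = 18900

18900 kW


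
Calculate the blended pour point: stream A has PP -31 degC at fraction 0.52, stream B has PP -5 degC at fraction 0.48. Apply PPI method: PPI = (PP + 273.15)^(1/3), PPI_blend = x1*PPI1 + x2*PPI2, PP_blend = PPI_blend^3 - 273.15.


PPI_1 = (-31 + 273.15)^(1/3) = 6.232967
PPI_2 = (-5 + 273.15)^(1/3) = 6.448508
PPI_blend = 0.52 * 6.232967 + 0.48 * 6.448508 = 6.336427
PP_blend = 6.336427^3 - 273.15 = 254.4095 - 273.15 = -18.74

-18.74 degC


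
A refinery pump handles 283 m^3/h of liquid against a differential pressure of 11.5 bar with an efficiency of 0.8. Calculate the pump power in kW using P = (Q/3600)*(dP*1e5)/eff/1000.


Q = 283 / 3600 = 0.0786111 m^3/s
P = 0.0786111 * (11.5 * 1e5) / 0.8 / 1000 = 113.0

113.0 kW


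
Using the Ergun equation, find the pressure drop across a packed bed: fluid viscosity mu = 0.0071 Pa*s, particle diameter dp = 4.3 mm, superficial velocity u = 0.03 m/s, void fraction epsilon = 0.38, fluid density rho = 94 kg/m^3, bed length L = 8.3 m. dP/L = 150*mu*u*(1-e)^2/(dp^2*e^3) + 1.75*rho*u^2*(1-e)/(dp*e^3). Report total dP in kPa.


dp = 4.3 mm = 0.0043 m
Viscous term = 150*0.0071*0.03*(1-0.38)^2 / (0.0043^2*0.38^3) = 12105
Inertial term = 1.75*94*0.03^2*(1-0.38) / (0.0043*0.38^3) = 389.028
dP/L = 12105 + 389.028 = 12494 Pa/m
dP = 12494 * 8.3 / 1000 = 103.7 kPa

103.7 kPa


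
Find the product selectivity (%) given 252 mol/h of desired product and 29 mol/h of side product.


Selectivity = desired / (desired + undesired) * 100
Total products = 252 + 29 = 281 mol/h
S = 252 / 281 * 100
= 0.8968 * 100
= 89.68 %

89.68 %


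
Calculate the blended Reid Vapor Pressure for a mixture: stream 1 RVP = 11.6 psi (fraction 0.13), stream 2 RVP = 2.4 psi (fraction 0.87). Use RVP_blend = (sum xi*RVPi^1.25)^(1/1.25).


Chevron index: RVP_blend = (sum xi*RVPi^1.25)^(1/1.25)
RVP^1.25 terms: 0.13 * 11.6^1.25 + 0.87 * 2.4^1.25 = 5.38188
RVP_blend = 5.38188^(1/1.25) = 3.844

3.844 psi


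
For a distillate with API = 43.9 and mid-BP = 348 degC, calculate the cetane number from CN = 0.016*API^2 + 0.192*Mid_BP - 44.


CN = 0.016 * 43.9^2 + 0.192 * 348 - 44
CN = 30.83536 + 66.816 - 44 = 53.65136

53.65136


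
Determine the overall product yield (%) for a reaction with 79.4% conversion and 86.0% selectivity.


Overall yield = conversion (%) * selectivity (%) / 100
Conversion = 79.4%, Selectivity = 86.0%
Y = 79.4 * 86.0 / 100
= 68.284 %

68.284 %


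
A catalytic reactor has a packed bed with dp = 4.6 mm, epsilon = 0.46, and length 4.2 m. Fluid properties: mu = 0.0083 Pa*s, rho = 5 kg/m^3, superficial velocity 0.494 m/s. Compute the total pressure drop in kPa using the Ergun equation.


dp = 4.6 mm = 0.0046 m
Viscous term = 150*0.0083*0.494*(1-0.46)^2 / (0.0046^2*0.46^3) = 87075.2
Inertial term = 1.75*5*0.494^2*(1-0.46) / (0.0046*0.46^3) = 2575.28
dP/L = 87075.2 + 2575.28 = 89650.5 Pa/m
dP = 89650.5 * 4.2 / 1000 = 376.5 kPa

376.5 kPa


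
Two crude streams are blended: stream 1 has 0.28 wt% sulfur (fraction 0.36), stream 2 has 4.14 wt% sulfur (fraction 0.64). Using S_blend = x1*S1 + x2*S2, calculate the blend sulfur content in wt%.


Linear sulfur blending: S_blend = x1*S1 + x2*S2
Contribution 1: 0.36 * 0.28 = 0.1008 wt%
Contribution 2: 0.64 * 4.14 = 2.6496 wt%
S_blend = 0.1008 + 2.6496 = 2.7504

2.7504 wt%


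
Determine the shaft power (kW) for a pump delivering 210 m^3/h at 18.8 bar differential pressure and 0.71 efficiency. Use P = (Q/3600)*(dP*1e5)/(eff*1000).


Q = 210 / 3600 = 0.0583333 m^3/s
P = 0.0583333 * (18.8 * 1e5) / 0.71 / 1000 = 154.5

154.5 kW


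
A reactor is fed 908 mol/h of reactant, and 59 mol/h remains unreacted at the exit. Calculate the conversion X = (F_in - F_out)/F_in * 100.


X = (F_in - F_out) / F_in * 100
Moles reacted = 908 - 59 = 849
X = 849 / 908 * 100
= 0.9350 * 100
= 93.50 %

93.50 %


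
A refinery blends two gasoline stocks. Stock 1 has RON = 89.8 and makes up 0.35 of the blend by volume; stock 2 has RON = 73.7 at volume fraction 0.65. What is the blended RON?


Linear blending: RON_blend = sum(vi * RONi)
Contribution 1: 0.35 * 89.8 = 31.43
Contribution 2: 0.65 * 73.7 = 47.905
RON_blend = 31.43 + 47.905 = 79.335

79.335


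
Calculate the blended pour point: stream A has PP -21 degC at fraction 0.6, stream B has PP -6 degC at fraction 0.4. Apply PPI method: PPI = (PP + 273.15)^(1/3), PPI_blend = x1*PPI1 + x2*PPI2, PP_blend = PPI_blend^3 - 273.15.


PPI_1 = (-21 + 273.15)^(1/3) = 6.317613
PPI_2 = (-6 + 273.15)^(1/3) = 6.440482
PPI_blend = 0.6 * 6.317613 + 0.4 * 6.440482 = 6.366761
PP_blend = 6.366761^3 - 273.15 = 258.0808 - 273.15 = -15.07

-15.07 degC


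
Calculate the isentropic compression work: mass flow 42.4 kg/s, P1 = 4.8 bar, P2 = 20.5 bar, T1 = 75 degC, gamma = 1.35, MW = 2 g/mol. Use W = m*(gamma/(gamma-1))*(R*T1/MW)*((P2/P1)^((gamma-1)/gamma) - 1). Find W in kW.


Isentropic work: W = m*(gamma/(gamma-1))*(R*T1/MW)*((P2/P1)^((gamma-1)/gamma) - 1)
T1 = 75 + 273.15 = 348.15 K
Pressure ratio = 20.5 / 4.8 = 4.27083
Exponent = (1.35 - 1)/1.35 = 0.259259
(P2/P1)^exp - 1 = 4.27083^0.259259 - 1 = 0.457022
W = 42.4 * 1.35 / 0.35 * 8.314 * 348.15 / 2 * 0.457022 = 108200

108200 kW


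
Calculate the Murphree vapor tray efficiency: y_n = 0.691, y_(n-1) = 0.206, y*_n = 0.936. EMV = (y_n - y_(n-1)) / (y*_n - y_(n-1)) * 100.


Murphree vapor efficiency: EMV = (y_n - y_(n-1)) / (y*_n - y_(n-1)) * 100
EMV = (0.691 - 0.206) / (0.936 - 0.206) * 100 = 0.485 / 0.73 * 100 = 66.44

66.44 %


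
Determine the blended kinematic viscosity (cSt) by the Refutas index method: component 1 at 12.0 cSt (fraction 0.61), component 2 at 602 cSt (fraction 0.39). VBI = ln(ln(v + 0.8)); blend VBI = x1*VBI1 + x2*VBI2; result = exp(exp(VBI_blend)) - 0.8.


Refutas method: VBN_i = 14.534*ln(ln(visc_i + 0.8)) + 10.975, blended linearly by mass fraction; since VBN is linear in VBI_i = ln(ln(visc_i + 0.8)) and the fractions sum to 1, blend VBI directly: visc = exp(exp(VBI_blend)) - 0.8
VBI_1 = ln(ln(12.0 + 0.8)) = 0.935876
VBI_2 = ln(ln(602 + 0.8)) = 1.85655
VBI_blend = 0.61 * 0.935876 + 0.39 * 1.85655 = 1.29494
visc_blend = exp(exp(1.29494)) - 0.8 = 37.70

37.70 cSt


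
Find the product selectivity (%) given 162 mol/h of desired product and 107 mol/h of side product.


Selectivity = desired / (desired + undesired) * 100
Total products = 162 + 107 = 269 mol/h
S = 162 / 269 * 100
= 0.6022 * 100
= 60.22 %

60.22 %


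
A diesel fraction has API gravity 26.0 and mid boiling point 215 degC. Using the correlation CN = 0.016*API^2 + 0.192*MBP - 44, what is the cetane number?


CN = 0.016 * 26.0^2 + 0.192 * 215 - 44
CN = 10.816 + 41.28 - 44 = 8.096

8.096


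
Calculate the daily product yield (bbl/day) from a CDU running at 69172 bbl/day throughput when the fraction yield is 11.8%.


Crude throughput = 69172 bbl/day
Fraction yield = 11.8%
yield = throughput * fraction / 100
yield = 69172 * 11.8 / 100 = 8162.296

8162.296 bbl/day


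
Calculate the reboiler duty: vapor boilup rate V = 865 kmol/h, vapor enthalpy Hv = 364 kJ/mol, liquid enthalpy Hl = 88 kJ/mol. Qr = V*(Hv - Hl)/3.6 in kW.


Qr = 865 * (364 - 88) / 3.6 = 865 * 276 / 3.6 = 66320

66320 kW


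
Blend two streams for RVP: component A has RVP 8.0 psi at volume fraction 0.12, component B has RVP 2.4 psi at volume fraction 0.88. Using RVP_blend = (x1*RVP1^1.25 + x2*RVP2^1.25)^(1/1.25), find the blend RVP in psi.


Chevron index: RVP_blend = (sum xi*RVPi^1.25)^(1/1.25)
RVP^1.25 terms: 0.12 * 8.0^1.25 + 0.88 * 2.4^1.25 = 4.24326
RVP_blend = 4.24326^(1/1.25) = 3.178

3.178 psi


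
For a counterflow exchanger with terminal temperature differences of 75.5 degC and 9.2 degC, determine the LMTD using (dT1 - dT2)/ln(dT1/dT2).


LMTD = (dT1 - dT2) / ln(dT1/dT2)
= (75.5 - 9.2) / ln(75.5 / 9.2) = 66.3 / 2.10493 = 31.50

31.50 degC


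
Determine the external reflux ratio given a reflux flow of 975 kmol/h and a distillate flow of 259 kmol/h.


Reflux ratio definition: R = L / D (liquid returned / distillate withdrawn)
L = 975 kmol/h, D = 259 kmol/h
R = 975 / 259 = 3.764

3.764


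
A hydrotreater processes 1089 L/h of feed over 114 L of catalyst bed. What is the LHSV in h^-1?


LHSV = volumetric feed rate / catalyst volume
= 1089 L/h / 114 L
= 9.553 h^-1

9.553 h^-1


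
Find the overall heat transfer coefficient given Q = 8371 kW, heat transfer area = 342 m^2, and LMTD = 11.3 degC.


From Q = U*A*LMTD, U = Q / (A * LMTD)
U = 8371 / (342 * 11.3) = 8371 / 3864.6 = 2.166

2.166 kW/(m^2*K)


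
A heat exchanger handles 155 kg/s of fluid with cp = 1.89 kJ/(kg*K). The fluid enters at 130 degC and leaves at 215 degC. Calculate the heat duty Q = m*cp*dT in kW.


Q = m_dot * cp * delta_T
delta_T = 215 - 130 = 85 K
Q = 155 * 1.89 * 85
= 292.95 * 85
= 24900.75 kW

24900.75 kW


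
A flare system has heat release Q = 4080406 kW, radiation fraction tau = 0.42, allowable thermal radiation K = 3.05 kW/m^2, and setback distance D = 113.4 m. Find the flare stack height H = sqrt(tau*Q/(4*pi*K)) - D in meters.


tau*Q/(4*pi*K) = 0.42 * 4080406 / (4 * pi * 3.05) = 44713.9
sqrt(44713.9) = 211.457
H = 211.457 - 113.4 = 98.06

98.06 m


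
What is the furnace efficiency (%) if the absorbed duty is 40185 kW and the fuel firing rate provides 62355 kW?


Furnace efficiency = Q_absorbed / Q_fuel * 100
= 40185 / 62355 * 100 = 64.45

64.45 %


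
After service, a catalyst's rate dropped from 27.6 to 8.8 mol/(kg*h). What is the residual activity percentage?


Activity (%) = (rate_used / rate_fresh) * 100
rate_used = 8.8, rate_fresh = 27.6
= (8.8 / 27.6) * 100
= 0.3188 * 100 = 31.88

31.88 %


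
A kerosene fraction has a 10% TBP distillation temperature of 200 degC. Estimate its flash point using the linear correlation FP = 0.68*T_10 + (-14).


FP = 0.68 * 200 + (-14) = 122

122 degC


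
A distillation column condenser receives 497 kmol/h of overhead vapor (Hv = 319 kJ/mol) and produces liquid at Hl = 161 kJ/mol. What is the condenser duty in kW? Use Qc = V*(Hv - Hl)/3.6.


Qc = 497 * (319 - 161) / 3.6 = 497 * 158 / 3.6 = 21810

21810 kW


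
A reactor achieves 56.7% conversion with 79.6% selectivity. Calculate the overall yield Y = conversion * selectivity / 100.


Overall yield = conversion (%) * selectivity (%) / 100
Conversion = 56.7%, Selectivity = 79.6%
Y = 56.7 * 79.6 / 100
= 45.1332 %

45.1332 %


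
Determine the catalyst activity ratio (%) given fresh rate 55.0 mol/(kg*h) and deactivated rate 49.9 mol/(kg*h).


Activity (%) = (rate_used / rate_fresh) * 100
rate_used = 49.9, rate_fresh = 55.0
= (49.9 / 55.0) * 100
= 0.9073 * 100 = 90.73

90.73 %


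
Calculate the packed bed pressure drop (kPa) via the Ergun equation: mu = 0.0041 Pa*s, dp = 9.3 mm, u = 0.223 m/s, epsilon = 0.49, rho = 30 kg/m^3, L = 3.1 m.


dp = 9.3 mm = 0.0093 m
Viscous term = 150*0.0041*0.223*(1-0.49)^2 / (0.0093^2*0.49^3) = 3505.63
Inertial term = 1.75*30*0.223^2*(1-0.49) / (0.0093*0.49^3) = 1216.94
dP/L = 3505.63 + 1216.94 = 4722.57 Pa/m
dP = 4722.57 * 3.1 / 1000 = 14.64 kPa

14.64 kPa


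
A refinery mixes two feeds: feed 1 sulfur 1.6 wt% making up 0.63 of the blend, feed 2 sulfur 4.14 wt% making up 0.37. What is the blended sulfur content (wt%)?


Linear sulfur blending: S_blend = x1*S1 + x2*S2
Contribution 1: 0.63 * 1.6 = 1.008 wt%
Contribution 2: 0.37 * 4.14 = 1.5318 wt%
S_blend = 1.008 + 1.5318 = 2.5398

2.5398 wt%


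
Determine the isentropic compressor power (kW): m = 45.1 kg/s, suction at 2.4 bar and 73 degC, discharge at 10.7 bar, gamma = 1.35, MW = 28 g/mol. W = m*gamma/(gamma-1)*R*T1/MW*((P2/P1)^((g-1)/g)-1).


Isentropic work: W = m*(gamma/(gamma-1))*(R*T1/MW)*((P2/P1)^((gamma-1)/gamma) - 1)
T1 = 73 + 273.15 = 346.15 K
Pressure ratio = 10.7 / 2.4 = 4.45833
Exponent = (1.35 - 1)/1.35 = 0.259259
(P2/P1)^exp - 1 = 4.45833^0.259259 - 1 = 0.473343
W = 45.1 * 1.35 / 0.35 * 8.314 * 346.15 / 28 * 0.473343 = 8463

8463 kW


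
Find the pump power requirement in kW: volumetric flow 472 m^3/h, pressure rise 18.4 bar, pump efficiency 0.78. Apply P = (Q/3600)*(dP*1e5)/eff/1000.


Q = 472 / 3600 = 0.131111 m^3/s
P = 0.131111 * (18.4 * 1e5) / 0.78 / 1000 = 309.3

309.3 kW


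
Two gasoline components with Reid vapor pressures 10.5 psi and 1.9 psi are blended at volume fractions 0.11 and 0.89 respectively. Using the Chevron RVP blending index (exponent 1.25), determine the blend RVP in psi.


Chevron index: RVP_blend = (sum xi*RVPi^1.25)^(1/1.25)
RVP^1.25 terms: 0.11 * 10.5^1.25 + 0.89 * 1.9^1.25 = 4.06445
RVP_blend = 4.06445^(1/1.25) = 3.070

3.070 psi


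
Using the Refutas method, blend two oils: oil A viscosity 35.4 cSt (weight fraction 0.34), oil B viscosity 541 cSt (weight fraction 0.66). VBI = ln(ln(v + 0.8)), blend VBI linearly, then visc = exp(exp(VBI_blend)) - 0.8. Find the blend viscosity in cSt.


Refutas method: VBN_i = 14.534*ln(ln(visc_i + 0.8)) + 10.975, blended linearly by mass fraction; since VBN is linear in VBI_i = ln(ln(visc_i + 0.8)) and the fractions sum to 1, blend VBI directly: visc = exp(exp(VBI_blend)) - 0.8
VBI_1 = ln(ln(35.4 + 0.8)) = 1.27789
VBI_2 = ln(ln(541 + 0.8)) = 1.83974
VBI_blend = 0.34 * 1.27789 + 0.66 * 1.83974 = 1.64871
visc_blend = exp(exp(1.64871)) - 0.8 = 180.5

180.5 cSt


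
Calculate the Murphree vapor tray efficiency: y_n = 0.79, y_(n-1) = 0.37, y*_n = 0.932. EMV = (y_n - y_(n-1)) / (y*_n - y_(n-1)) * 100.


Murphree vapor efficiency: EMV = (y_n - y_(n-1)) / (y*_n - y_(n-1)) * 100
EMV = (0.79 - 0.37) / (0.932 - 0.37) * 100 = 0.42 / 0.562 * 100 = 74.73

74.73 %


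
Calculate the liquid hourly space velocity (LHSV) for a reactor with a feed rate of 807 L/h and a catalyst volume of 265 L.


LHSV = volumetric feed rate / catalyst volume
= 807 L/h / 265 L
= 3.045 h^-1

3.045 h^-1


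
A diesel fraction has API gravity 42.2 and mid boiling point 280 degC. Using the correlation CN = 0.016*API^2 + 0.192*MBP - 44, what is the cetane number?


CN = 0.016 * 42.2^2 + 0.192 * 280 - 44
CN = 28.49344 + 53.76 - 44 = 38.25344

38.25344


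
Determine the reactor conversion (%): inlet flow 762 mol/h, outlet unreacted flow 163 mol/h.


X = (F_in - F_out) / F_in * 100
Moles reacted = 762 - 163 = 599
X = 599 / 762 * 100
= 0.7861 * 100
= 78.61 %

78.61 %


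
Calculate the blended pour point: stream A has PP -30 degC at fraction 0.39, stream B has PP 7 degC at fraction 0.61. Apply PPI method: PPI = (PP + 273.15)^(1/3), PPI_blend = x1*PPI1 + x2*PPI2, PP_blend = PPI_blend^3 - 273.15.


PPI_1 = (-30 + 273.15)^(1/3) = 6.241535
PPI_2 = (7 + 273.15)^(1/3) = 6.543301
PPI_blend = 0.39 * 6.241535 + 0.61 * 6.543301 = 6.425612
PP_blend = 6.425612^3 - 273.15 = 265.3038 - 273.15 = -7.85

-7.85 degC


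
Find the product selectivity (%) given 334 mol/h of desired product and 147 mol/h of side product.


Selectivity = desired / (desired + undesired) * 100
Total products = 334 + 147 = 481 mol/h
S = 334 / 481 * 100
= 0.6944 * 100
= 69.44 %

69.44 %


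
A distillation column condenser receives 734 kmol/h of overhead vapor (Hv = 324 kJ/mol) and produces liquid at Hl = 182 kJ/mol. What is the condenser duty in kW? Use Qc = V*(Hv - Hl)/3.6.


Qc = 734 * (324 - 182) / 3.6 = 734 * 142 / 3.6 = 28950

28950 kW


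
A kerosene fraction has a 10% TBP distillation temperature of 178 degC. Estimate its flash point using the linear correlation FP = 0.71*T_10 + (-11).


FP = 0.71 * 178 + (-11) = 115.38

115.38 degC


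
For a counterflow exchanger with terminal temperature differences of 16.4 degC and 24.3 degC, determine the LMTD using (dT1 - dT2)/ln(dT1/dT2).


LMTD = (dT1 - dT2) / ln(dT1/dT2)
= (16.4 - 24.3) / ln(16.4 / 24.3) = -7.9 / -0.393195 = 20.09

20.09 degC


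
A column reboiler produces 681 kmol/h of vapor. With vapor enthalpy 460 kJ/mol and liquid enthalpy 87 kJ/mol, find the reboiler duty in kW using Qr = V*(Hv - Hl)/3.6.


Qr = 681 * (460 - 87) / 3.6 = 681 * 373 / 3.6 = 70560

70560 kW


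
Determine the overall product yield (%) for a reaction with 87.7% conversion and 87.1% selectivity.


Overall yield = conversion (%) * selectivity (%) / 100
Conversion = 87.7%, Selectivity = 87.1%
Y = 87.7 * 87.1 / 100
= 76.3867 %

76.3867 %


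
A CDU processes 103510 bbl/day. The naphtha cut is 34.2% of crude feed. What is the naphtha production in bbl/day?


Crude throughput = 103510 bbl/day
Fraction yield = 34.2%
yield = throughput * fraction / 100
yield = 103510 * 34.2 / 100 = 35400.42

35400.42 bbl/day


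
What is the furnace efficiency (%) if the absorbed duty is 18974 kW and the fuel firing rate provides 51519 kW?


Furnace efficiency = Q_absorbed / Q_fuel * 100
= 18974 / 51519 * 100 = 36.83

36.83 %


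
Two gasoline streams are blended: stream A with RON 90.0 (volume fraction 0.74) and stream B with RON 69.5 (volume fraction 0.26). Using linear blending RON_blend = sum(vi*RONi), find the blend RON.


Linear blending: RON_blend = sum(vi * RONi)
Contribution 1: 0.74 * 90.0 = 66.6
Contribution 2: 0.26 * 69.5 = 18.07
RON_blend = 66.6 + 18.07 = 84.67

84.67


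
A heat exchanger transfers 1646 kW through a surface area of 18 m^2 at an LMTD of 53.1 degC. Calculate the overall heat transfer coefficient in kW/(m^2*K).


From Q = U*A*LMTD, U = Q / (A * LMTD)
U = 1646 / (18 * 53.1) = 1646 / 955.8 = 1.722

1.722 kW/(m^2*K)


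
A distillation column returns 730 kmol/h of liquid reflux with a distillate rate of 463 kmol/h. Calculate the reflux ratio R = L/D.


Reflux ratio definition: R = L / D (liquid returned / distillate withdrawn)
L = 730 kmol/h, D = 463 kmol/h
R = 730 / 463 = 1.577

1.577


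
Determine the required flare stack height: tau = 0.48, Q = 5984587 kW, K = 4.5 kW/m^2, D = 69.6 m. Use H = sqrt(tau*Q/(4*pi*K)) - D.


tau*Q/(4*pi*K) = 0.48 * 5984587 / (4 * pi * 4.5) = 50798.8
sqrt(50798.8) = 225.386
H = 225.386 - 69.6 = 155.8

155.8 m


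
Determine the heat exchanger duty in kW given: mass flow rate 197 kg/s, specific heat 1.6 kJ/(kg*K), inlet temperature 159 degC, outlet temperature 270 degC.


Q = m_dot * cp * delta_T
delta_T = 270 - 159 = 111 K
Q = 197 * 1.6 * 111
= 315.2 * 111
= 34987.2 kW

34987.2 kW


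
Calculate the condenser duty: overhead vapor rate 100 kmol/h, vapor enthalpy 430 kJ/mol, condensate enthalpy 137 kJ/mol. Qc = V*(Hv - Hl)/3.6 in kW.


Qc = 100 * (430 - 137) / 3.6 = 100 * 293 / 3.6 = 8139

8139 kW


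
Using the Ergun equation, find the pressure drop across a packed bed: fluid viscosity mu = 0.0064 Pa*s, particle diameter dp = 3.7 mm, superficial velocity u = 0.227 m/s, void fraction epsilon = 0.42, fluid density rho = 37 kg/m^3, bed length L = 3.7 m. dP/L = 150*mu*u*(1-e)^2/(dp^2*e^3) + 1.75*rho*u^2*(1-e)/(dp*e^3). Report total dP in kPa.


dp = 3.7 mm = 0.0037 m
Viscous term = 150*0.0064*0.227*(1-0.42)^2 / (0.0037^2*0.42^3) = 72277.3
Inertial term = 1.75*37*0.227^2*(1-0.42) / (0.0037*0.42^3) = 7059.43
dP/L = 72277.3 + 7059.43 = 79336.7 Pa/m
dP = 79336.7 * 3.7 / 1000 = 293.5 kPa

293.5 kPa


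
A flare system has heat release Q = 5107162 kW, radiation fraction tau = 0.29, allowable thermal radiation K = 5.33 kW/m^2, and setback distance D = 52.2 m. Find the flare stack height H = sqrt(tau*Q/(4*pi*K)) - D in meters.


tau*Q/(4*pi*K) = 0.29 * 5107162 / (4 * pi * 5.33) = 22112.6
sqrt(22112.6) = 148.703
H = 148.703 - 52.2 = 96.50

96.50 m


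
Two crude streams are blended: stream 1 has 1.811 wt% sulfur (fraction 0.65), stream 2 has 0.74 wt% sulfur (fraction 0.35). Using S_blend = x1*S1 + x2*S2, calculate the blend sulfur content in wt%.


Linear sulfur blending: S_blend = x1*S1 + x2*S2
Contribution 1: 0.65 * 1.811 = 1.17715 wt%
Contribution 2: 0.35 * 0.74 = 0.259 wt%
S_blend = 1.17715 + 0.259 = 1.43615

1.43615 wt%


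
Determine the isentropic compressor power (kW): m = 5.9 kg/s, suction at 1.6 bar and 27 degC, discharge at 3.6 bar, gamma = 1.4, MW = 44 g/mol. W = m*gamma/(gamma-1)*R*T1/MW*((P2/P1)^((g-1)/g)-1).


Isentropic work: W = m*(gamma/(gamma-1))*(R*T1/MW)*((P2/P1)^((gamma-1)/gamma) - 1)
T1 = 27 + 273.15 = 300.15 K
Pressure ratio = 3.6 / 1.6 = 2.25
Exponent = (1.4 - 1)/1.4 = 0.285714
(P2/P1)^exp - 1 = 2.25^0.285714 - 1 = 0.260734
W = 5.9 * 1.4 / 0.4 * 8.314 * 300.15 / 44 * 0.260734 = 305.4

305.4 kW


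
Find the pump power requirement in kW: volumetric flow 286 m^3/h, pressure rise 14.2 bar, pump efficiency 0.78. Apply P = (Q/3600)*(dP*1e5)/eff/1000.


Q = 286 / 3600 = 0.0794444 m^3/s
P = 0.0794444 * (14.2 * 1e5) / 0.78 / 1000 = 144.6

144.6 kW


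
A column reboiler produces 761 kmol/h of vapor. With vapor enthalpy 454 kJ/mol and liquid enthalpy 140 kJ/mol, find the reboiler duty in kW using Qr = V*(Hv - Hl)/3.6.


Qr = 761 * (454 - 140) / 3.6 = 761 * 314 / 3.6 = 66380

66380 kW


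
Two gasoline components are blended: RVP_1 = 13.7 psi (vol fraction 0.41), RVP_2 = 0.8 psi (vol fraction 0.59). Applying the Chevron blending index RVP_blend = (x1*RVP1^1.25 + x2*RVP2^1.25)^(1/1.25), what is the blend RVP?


Chevron index: RVP_blend = (sum xi*RVPi^1.25)^(1/1.25)
RVP^1.25 terms: 0.41 * 13.7^1.25 + 0.59 * 0.8^1.25 = 11.2529
RVP_blend = 11.2529^(1/1.25) = 6.934

6.934 psi


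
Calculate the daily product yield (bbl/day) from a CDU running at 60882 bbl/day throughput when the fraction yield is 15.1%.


Crude throughput = 60882 bbl/day
Fraction yield = 15.1%
yield = throughput * fraction / 100
yield = 60882 * 15.1 / 100 = 9193.182

9193.182 bbl/day


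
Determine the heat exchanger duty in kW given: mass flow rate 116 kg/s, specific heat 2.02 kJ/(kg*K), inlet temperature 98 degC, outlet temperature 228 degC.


Q = m_dot * cp * delta_T
delta_T = 228 - 98 = 130 K
Q = 116 * 2.02 * 130
= 234.32 * 130
= 30461.6 kW

30461.6 kW


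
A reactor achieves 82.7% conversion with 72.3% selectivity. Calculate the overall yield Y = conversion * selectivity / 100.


Overall yield = conversion (%) * selectivity (%) / 100
Conversion = 82.7%, Selectivity = 72.3%
Y = 82.7 * 72.3 / 100
= 59.7921 %

59.7921 %


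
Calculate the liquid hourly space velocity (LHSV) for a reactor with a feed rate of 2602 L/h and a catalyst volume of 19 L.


LHSV = volumetric feed rate / catalyst volume
= 2602 L/h / 19 L
= 136.9 h^-1

136.9 h^-1


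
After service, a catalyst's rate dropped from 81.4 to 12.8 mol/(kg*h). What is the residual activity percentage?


Activity (%) = (rate_used / rate_fresh) * 100
rate_used = 12.8, rate_fresh = 81.4
= (12.8 / 81.4) * 100
= 0.1572 * 100 = 15.72

15.72 %


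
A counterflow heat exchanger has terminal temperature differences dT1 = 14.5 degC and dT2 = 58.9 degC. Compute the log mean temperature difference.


LMTD = (dT1 - dT2) / ln(dT1/dT2)
= (14.5 - 58.9) / ln(14.5 / 58.9) = -44.4 / -1.40169 = 31.68

31.68 degC


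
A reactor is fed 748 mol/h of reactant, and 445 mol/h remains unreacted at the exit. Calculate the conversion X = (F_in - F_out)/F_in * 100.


X = (F_in - F_out) / F_in * 100
Moles reacted = 748 - 445 = 303
X = 303 / 748 * 100
= 0.4051 * 100
= 40.51 %

40.51 %


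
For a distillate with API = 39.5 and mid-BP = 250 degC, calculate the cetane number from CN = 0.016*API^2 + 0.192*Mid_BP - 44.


CN = 0.016 * 39.5^2 + 0.192 * 250 - 44
CN = 24.964 + 48 - 44 = 28.964

28.964


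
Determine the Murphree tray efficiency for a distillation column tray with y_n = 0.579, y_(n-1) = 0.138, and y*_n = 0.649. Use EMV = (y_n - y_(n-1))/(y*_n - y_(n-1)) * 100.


Murphree vapor efficiency: EMV = (y_n - y_(n-1)) / (y*_n - y_(n-1)) * 100
EMV = (0.579 - 0.138) / (0.649 - 0.138) * 100 = 0.441 / 0.511 * 100 = 86.30

86.30 %


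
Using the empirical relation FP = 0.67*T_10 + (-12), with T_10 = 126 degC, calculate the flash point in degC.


FP = 0.67 * 126 + (-12) = 72.42

72.42 degC


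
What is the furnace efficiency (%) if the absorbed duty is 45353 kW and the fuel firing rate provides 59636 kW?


Furnace efficiency = Q_absorbed / Q_fuel * 100
= 45353 / 59636 * 100 = 76.05

76.05 %


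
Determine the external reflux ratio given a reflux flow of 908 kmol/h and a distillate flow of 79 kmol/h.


Reflux ratio definition: R = L / D (liquid returned / distillate withdrawn)
L = 908 kmol/h, D = 79 kmol/h
R = 908 / 79 = 11.49

11.49


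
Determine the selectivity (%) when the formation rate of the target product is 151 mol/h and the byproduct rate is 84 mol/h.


Selectivity = desired / (desired + undesired) * 100
Total products = 151 + 84 = 235 mol/h
S = 151 / 235 * 100
= 0.6426 * 100
= 64.26 %

64.26 %


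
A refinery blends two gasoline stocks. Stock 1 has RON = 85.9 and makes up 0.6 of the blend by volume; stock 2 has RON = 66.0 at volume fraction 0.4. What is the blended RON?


Linear blending: RON_blend = sum(vi * RONi)
Contribution 1: 0.6 * 85.9 = 51.54
Contribution 2: 0.4 * 66.0 = 26.4
RON_blend = 51.54 + 26.4 = 77.94

77.94


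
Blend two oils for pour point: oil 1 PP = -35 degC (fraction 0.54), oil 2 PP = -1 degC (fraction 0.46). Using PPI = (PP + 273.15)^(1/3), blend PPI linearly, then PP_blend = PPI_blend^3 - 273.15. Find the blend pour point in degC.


PPI_1 = (-35 + 273.15)^(1/3) = 6.198456
PPI_2 = (-1 + 273.15)^(1/3) = 6.480414
PPI_blend = 0.54 * 6.198456 + 0.46 * 6.480414 = 6.328157
PP_blend = 6.328157^3 - 273.15 = 253.4147 - 273.15 = -19.74

-19.74 degC


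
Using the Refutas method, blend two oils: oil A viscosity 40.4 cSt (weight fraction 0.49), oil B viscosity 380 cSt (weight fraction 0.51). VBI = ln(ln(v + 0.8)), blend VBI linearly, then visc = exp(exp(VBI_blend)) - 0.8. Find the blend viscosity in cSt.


Refutas method: VBN_i = 14.534*ln(ln(visc_i + 0.8)) + 10.975, blended linearly by mass fraction; since VBN is linear in VBI_i = ln(ln(visc_i + 0.8)) and the fractions sum to 1, blend VBI directly: visc = exp(exp(VBI_blend)) - 0.8
VBI_1 = ln(ln(40.4 + 0.8)) = 1.3133
VBI_2 = ln(ln(380 + 0.8)) = 1.78209
VBI_blend = 0.49 * 1.3133 + 0.51 * 1.78209 = 1.55238
visc_blend = exp(exp(1.55238)) - 0.8 = 111.7

111.7 cSt


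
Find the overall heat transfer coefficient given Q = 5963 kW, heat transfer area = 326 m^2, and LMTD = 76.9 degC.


From Q = U*A*LMTD, U = Q / (A * LMTD)
U = 5963 / (326 * 76.9) = 5963 / 25069.4 = 0.2379

0.2379 kW/(m^2*K)


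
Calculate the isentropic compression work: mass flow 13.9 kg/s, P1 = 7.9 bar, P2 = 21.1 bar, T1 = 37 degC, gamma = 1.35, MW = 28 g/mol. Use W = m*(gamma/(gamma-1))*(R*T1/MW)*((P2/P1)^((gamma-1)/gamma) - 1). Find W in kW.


Isentropic work: W = m*(gamma/(gamma-1))*(R*T1/MW)*((P2/P1)^((gamma-1)/gamma) - 1)
T1 = 37 + 273.15 = 310.15 K
Pressure ratio = 21.1 / 7.9 = 2.67089
Exponent = (1.35 - 1)/1.35 = 0.259259
(P2/P1)^exp - 1 = 2.67089^0.259259 - 1 = 0.290073
W = 13.9 * 1.35 / 0.35 * 8.314 * 310.15 / 28 * 0.290073 = 1432

1432 kW


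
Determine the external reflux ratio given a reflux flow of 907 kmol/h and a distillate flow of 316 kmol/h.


Reflux ratio definition: R = L / D (liquid returned / distillate withdrawn)
L = 907 kmol/h, D = 316 kmol/h
R = 907 / 316 = 2.870

2.870


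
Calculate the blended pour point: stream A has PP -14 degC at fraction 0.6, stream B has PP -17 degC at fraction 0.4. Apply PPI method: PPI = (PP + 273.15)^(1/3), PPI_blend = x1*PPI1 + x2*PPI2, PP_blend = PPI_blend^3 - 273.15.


PPI_1 = (-14 + 273.15)^(1/3) = 6.375541
PPI_2 = (-17 + 273.15)^(1/3) = 6.350844
PPI_blend = 0.6 * 6.375541 + 0.4 * 6.350844 = 6.365662
PP_blend = 6.365662^3 - 273.15 = 257.9471 - 273.15 = -15.2

-15.2 degC


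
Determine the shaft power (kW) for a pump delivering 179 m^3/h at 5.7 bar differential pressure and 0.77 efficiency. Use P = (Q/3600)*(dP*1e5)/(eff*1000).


Q = 179 / 3600 = 0.0497222 m^3/s
P = 0.0497222 * (5.7 * 1e5) / 0.77 / 1000 = 36.81

36.81 kW


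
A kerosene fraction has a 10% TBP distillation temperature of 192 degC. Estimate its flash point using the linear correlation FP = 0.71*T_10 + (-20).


FP = 0.71 * 192 + (-20) = 116.32

116.32 degC


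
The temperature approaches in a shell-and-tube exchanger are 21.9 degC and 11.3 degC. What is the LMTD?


LMTD = (dT1 - dT2) / ln(dT1/dT2)
= (21.9 - 11.3) / ln(21.9 / 11.3) = 10.6 / 0.661684 = 16.02

16.02 degC


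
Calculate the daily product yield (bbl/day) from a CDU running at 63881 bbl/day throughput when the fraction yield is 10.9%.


Crude throughput = 63881 bbl/day
Fraction yield = 10.9%
yield = throughput * fraction / 100
yield = 63881 * 10.9 / 100 = 6963.029

6963.029 bbl/day


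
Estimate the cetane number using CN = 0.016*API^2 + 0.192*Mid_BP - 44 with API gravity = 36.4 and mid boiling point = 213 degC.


CN = 0.016 * 36.4^2 + 0.192 * 213 - 44
CN = 21.19936 + 40.896 - 44 = 18.09536

18.09536


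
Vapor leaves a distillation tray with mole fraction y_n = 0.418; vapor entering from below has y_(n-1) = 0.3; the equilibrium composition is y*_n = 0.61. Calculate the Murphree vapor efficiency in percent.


Murphree vapor efficiency: EMV = (y_n - y_(n-1)) / (y*_n - y_(n-1)) * 100
EMV = (0.418 - 0.3) / (0.61 - 0.3) * 100 = 0.118 / 0.31 * 100 = 38.06

38.06 %


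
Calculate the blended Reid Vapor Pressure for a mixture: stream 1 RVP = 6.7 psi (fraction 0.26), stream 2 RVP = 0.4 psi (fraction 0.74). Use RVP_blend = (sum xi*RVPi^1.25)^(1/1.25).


Chevron index: RVP_blend = (sum xi*RVPi^1.25)^(1/1.25)
RVP^1.25 terms: 0.26 * 6.7^1.25 + 0.74 * 0.4^1.25 = 3.03804
RVP_blend = 3.03804^(1/1.25) = 2.433

2.433 psi


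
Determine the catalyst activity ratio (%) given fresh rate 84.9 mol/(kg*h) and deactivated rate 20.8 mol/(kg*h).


Activity (%) = (rate_used / rate_fresh) * 100
rate_used = 20.8, rate_fresh = 84.9
= (20.8 / 84.9) * 100
= 0.2450 * 100 = 24.50

24.50 %


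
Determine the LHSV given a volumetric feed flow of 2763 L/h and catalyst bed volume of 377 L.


LHSV = volumetric feed rate / catalyst volume
= 2763 L/h / 377 L
= 7.329 h^-1

7.329 h^-1


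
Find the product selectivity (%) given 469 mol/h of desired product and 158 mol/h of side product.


Selectivity = desired / (desired + undesired) * 100
Total products = 469 + 158 = 627 mol/h
S = 469 / 627 * 100
= 0.7480 * 100
= 74.80 %

74.80 %
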